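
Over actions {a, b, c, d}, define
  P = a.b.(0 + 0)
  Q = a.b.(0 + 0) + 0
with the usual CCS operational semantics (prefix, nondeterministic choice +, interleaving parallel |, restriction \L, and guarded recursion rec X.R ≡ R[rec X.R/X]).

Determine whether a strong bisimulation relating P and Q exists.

Reachable graph of P (3 states):
  p0 = a.b.(0 + 0) :: --a--▸ p1
  p1 = b.(0 + 0) :: --b--▸ p2
  p2 = 0 + 0 :: ·
Reachable graph of Q (3 states):
  q0 = a.b.(0 + 0) + 0 :: --a--▸ q1
  q1 = b.(0 + 0) :: --b--▸ q2
  q2 = 0 + 0 :: ·
Partition-refinement fixed point:
  B0 = {p0, q0}
  B1 = {p1, q1}
  B2 = {p2, q2}
p0 ∈ B0, q0 ∈ B0 → same block

P ~ Q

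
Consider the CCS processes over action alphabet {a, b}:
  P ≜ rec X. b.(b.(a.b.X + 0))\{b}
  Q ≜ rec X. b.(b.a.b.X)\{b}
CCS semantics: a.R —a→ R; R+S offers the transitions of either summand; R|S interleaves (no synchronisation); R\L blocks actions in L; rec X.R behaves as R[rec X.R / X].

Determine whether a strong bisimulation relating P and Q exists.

YES

LTS(P): 2 reachable states
  u0 = rec X. b.(b.(a.b.X + 0))\{b} :: ··b··> u1
  u1 = (b.(a.b.(rec X. b.(b.(a.b.X + 0))\{b}) + 0))\{b} :: deadlocked
LTS(Q): 2 reachable states
  v0 = rec X. b.(b.a.b.X)\{b} :: ··b··> v1
  v1 = (b.a.b.(rec X. b.(b.a.b.X)\{b}))\{b} :: deadlocked
Bisimilarity quotient blocks:
  B0 = {u0, v0}
  B1 = {u1, v1}
u0 ∈ B0, v0 ∈ B0 → same block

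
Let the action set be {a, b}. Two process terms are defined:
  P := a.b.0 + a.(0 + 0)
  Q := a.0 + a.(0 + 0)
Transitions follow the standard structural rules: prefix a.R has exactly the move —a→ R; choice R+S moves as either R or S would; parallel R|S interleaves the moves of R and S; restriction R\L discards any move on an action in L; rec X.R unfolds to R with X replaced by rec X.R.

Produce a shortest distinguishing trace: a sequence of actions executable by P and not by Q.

Reachable graph of P (4 states):
  u0 = a.b.0 + a.(0 + 0) → =a=> u1, =a=> u2
  u1 = 0 + 0 → (no moves)
  u2 = b.0 → =b=> u3
  u3 = 0 → (no moves)
Reachable graph of Q (3 states):
  v0 = a.0 + a.(0 + 0) → =a=> v1, =a=> v2
  v1 = 0 → (no moves)
  v2 = 0 + 0 → (no moves)
Executing ab from P (initial set {u0}):
  after a @ step 1: {u1, u2}
  after b @ step 2: {u3}
  — P admits the full trace.
Executing ab from Q (initial set {v0}):
  after a @ step 1: {v1, v2}
  after b @ step 2: no successor for Q

ab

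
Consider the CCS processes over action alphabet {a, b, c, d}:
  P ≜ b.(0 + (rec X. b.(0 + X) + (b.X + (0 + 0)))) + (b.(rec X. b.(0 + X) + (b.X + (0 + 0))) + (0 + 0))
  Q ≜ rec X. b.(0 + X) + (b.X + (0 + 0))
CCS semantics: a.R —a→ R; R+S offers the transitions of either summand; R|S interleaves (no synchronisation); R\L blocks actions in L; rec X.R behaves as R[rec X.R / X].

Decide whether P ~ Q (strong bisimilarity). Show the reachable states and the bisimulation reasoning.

P's transition system — 3 states:
  m0 = b.(0 + (rec X. b.(0 + X) + (b.X + (0 + 0)))) + (b.(rec X. b.(0 + X) + (b.X + (0 + 0))) + (0 + 0)) has moves ··b··> m1, ··b··> m2
  m1 = 0 + (rec X. b.(0 + X) + (b.X + (0 + 0))) has moves ··b··> m1, ··b··> m2
  m2 = rec X. b.(0 + X) + (b.X + (0 + 0)) has moves ··b··> m1, ··b··> m2
Q's transition system — 2 states:
  n0 = rec X. b.(0 + X) + (b.X + (0 + 0)) has moves ··b··> n0, ··b··> n1
  n1 = 0 + (rec X. b.(0 + X) + (b.X + (0 + 0))) has moves ··b··> n0, ··b··> n1
Partition-refinement fixed point:
  B0 = {m0, m1, m2, n0, n1}
m0 ∈ B0, n0 ∈ B0 → same block

YES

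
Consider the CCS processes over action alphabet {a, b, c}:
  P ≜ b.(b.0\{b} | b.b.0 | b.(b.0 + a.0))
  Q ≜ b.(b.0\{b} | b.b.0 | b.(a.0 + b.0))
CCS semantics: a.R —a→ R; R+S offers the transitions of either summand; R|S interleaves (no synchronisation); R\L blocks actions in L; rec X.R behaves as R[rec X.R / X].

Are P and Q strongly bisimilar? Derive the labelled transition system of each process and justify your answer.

LTS(P): 19 reachable states
  u0 = b.(b.0\{b} | b.b.0 | b.(b.0 + a.0)) → =b=> u1
  u1 = b.0\{b} | b.b.0 | b.(b.0 + a.0) → =b=> u2, =b=> u3, =b=> u4
  u2 = 0\{b} | b.b.0 | b.(b.0 + a.0) → =b=> u5, =b=> u6
  u3 = b.0\{b} | b.0 | b.(b.0 + a.0) → =b=> u5, =b=> u7, =b=> u8
  u4 = b.0\{b} | b.b.0 | (b.0 + a.0) → =a=> u9, =b=> u6, =b=> u8, =b=> u9
  u5 = 0\{b} | b.0 | b.(b.0 + a.0) → =b=> u10, =b=> u11
  u6 = 0\{b} | b.b.0 | (b.0 + a.0) → =a=> u12, =b=> u11, =b=> u12
  u7 = b.0\{b} | 0 | b.(b.0 + a.0) → =b=> u10, =b=> u13
  u8 = b.0\{b} | b.0 | (b.0 + a.0) → =a=> u14, =b=> u11, =b=> u13, =b=> u14
  u9 = b.0\{b} | b.b.0 | 0 → =b=> u12, =b=> u14
  u10 = 0\{b} | 0 | b.(b.0 + a.0) → =b=> u15
  u11 = 0\{b} | b.0 | (b.0 + a.0) → =a=> u16, =b=> u15, =b=> u16
  u12 = 0\{b} | b.b.0 | 0 → =b=> u16
  u13 = b.0\{b} | 0 | (b.0 + a.0) → =a=> u17, =b=> u15, =b=> u17
  u14 = b.0\{b} | b.0 | 0 → =b=> u16, =b=> u17
  u15 = 0\{b} | 0 | (b.0 + a.0) → =a=> u18, =b=> u18
  u16 = 0\{b} | b.0 | 0 → =b=> u18
  u17 = b.0\{b} | 0 | 0 → =b=> u18
  u18 = 0\{b} | 0 | 0 → deadlocked
LTS(Q): 19 reachable states
  v0 = b.(b.0\{b} | b.b.0 | b.(a.0 + b.0)) → =b=> v1
  v1 = b.0\{b} | b.b.0 | b.(a.0 + b.0) → =b=> v2, =b=> v3, =b=> v4
  v2 = 0\{b} | b.b.0 | b.(a.0 + b.0) → =b=> v5, =b=> v6
  v3 = b.0\{b} | b.0 | b.(a.0 + b.0) → =b=> v5, =b=> v7, =b=> v8
  v4 = b.0\{b} | b.b.0 | (a.0 + b.0) → =a=> v9, =b=> v6, =b=> v8, =b=> v9
  v5 = 0\{b} | b.0 | b.(a.0 + b.0) → =b=> v10, =b=> v11
  v6 = 0\{b} | b.b.0 | (a.0 + b.0) → =a=> v12, =b=> v11, =b=> v12
  v7 = b.0\{b} | 0 | b.(a.0 + b.0) → =b=> v10, =b=> v13
  v8 = b.0\{b} | b.0 | (a.0 + b.0) → =a=> v14, =b=> v11, =b=> v13, =b=> v14
  v9 = b.0\{b} | b.b.0 | 0 → =b=> v12, =b=> v14
  v10 = 0\{b} | 0 | b.(a.0 + b.0) → =b=> v15
  v11 = 0\{b} | b.0 | (a.0 + b.0) → =a=> v16, =b=> v15, =b=> v16
  v12 = 0\{b} | b.b.0 | 0 → =b=> v16
  v13 = b.0\{b} | 0 | (a.0 + b.0) → =a=> v17, =b=> v15, =b=> v17
  v14 = b.0\{b} | b.0 | 0 → =b=> v16, =b=> v17
  v15 = 0\{b} | 0 | (a.0 + b.0) → =a=> v18, =b=> v18
  v16 = 0\{b} | b.0 | 0 → =b=> v18
  v17 = b.0\{b} | 0 | 0 → =b=> v18
  v18 = 0\{b} | 0 | 0 → deadlocked
Partition-refinement fixed point:
  B0 = {u0, v0}
  B1 = {u1, v1}
  B2 = {u4, v4}
  B3 = {u6, u8, v6, v8}
  B4 = {u11, u13, v11, v13}
  B5 = {u15, v15}
  B6 = {u18, v18}
  B7 = {u16, u17, v16, v17}
  B8 = {u12, u14, v12, v14}
  B9 = {u9, v9}
  B10 = {u2, u3, v2, v3}
  B11 = {u5, u7, v5, v7}
  B12 = {u10, v10}
u0 ∈ B0, v0 ∈ B0 → same block

P ~ Q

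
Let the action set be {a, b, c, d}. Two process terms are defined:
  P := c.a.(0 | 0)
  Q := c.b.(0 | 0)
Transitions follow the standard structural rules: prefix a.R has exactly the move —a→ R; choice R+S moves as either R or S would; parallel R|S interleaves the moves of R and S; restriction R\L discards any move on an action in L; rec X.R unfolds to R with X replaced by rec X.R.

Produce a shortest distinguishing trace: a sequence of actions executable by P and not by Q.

ca

LTS(P): 3 reachable states
  s0 = c.a.(0 | 0) ⊢ ··c··> s1
  s1 = a.(0 | 0) ⊢ ··a··> s2
  s2 = 0 | 0 ⊢ ·
LTS(Q): 3 reachable states
  t0 = c.b.(0 | 0) ⊢ ··c··> t1
  t1 = b.(0 | 0) ⊢ ··b··> t2
  t2 = 0 | 0 ⊢ ·
Trace ⟨ca⟩ through P, begin at {s0}:
  step 1 (c): {s1}
  step 2 (a): {s2}
  ✓ P
Trace ⟨ca⟩ through Q, begin at {t0}:
  step 1 (c): {t1}
  step 2 (a): no successor for Q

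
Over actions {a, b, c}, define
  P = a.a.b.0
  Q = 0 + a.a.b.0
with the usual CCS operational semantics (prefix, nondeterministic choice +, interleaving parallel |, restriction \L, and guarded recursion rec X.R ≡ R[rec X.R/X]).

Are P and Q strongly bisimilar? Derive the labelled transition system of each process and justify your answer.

P's transition system — 4 states:
  u0 = a.a.b.0 ⊢ --a--▸ u1
  u1 = a.b.0 ⊢ --a--▸ u2
  u2 = b.0 ⊢ --b--▸ u3
  u3 = 0 ⊢ ∅
Q's transition system — 4 states:
  v0 = 0 + a.a.b.0 ⊢ --a--▸ v1
  v1 = a.b.0 ⊢ --a--▸ v2
  v2 = b.0 ⊢ --b--▸ v3
  v3 = 0 ⊢ ∅
Coarsest stable partition (strong bisimilarity classes):
  B0 = {u0, v0}
  B1 = {u1, v1}
  B2 = {u2, v2}
  B3 = {u3, v3}
u0 ∈ B0, v0 ∈ B0 → same block

bisimilar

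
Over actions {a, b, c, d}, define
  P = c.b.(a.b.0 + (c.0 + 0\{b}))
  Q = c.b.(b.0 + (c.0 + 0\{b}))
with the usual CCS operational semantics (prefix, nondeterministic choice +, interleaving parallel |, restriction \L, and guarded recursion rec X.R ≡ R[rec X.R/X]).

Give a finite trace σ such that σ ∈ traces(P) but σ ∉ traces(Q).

P's transition system — 5 states:
  s0 = c.b.(a.b.0 + (c.0 + 0\{b})) :: —c→ s1
  s1 = b.(a.b.0 + (c.0 + 0\{b})) :: —b→ s2
  s2 = a.b.0 + (c.0 + 0\{b}) :: —a→ s3, —c→ s4
  s3 = b.0 :: —b→ s4
  s4 = 0 :: ·
Q's transition system — 4 states:
  t0 = c.b.(b.0 + (c.0 + 0\{b})) :: —c→ t1
  t1 = b.(b.0 + (c.0 + 0\{b})) :: —b→ t2
  t2 = b.0 + (c.0 + 0\{b}) :: —b→ t3, —c→ t3
  t3 = 0 :: ·
Run σ = ⟨cba⟩ on P: start {s0}
  [1] c ⇒ {s1}
  [2] b ⇒ {s2}
  [3] a ⇒ {s3}
  ✓ P
Run σ = ⟨cba⟩ on Q: start {t0}
  [1] c ⇒ {t1}
  [2] b ⇒ {t2}
  [3] a ⇒ ∅ (Q stuck)

cba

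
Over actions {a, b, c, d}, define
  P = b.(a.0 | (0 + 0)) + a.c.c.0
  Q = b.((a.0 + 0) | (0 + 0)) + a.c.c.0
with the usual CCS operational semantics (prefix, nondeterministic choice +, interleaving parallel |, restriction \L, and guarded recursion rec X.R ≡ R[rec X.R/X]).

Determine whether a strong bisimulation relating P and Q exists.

P's transition system — 6 states:
  s0 = b.(a.0 | (0 + 0)) + a.c.c.0 ⊢ =a=> s1, =b=> s2
  s1 = c.c.0 ⊢ =c=> s3
  s2 = a.0 | (0 + 0) ⊢ =a=> s4
  s3 = c.0 ⊢ =c=> s5
  s4 = 0 | (0 + 0) ⊢ stopped
  s5 = 0 ⊢ stopped
Q's transition system — 6 states:
  t0 = b.((a.0 + 0) | (0 + 0)) + a.c.c.0 ⊢ =a=> t1, =b=> t2
  t1 = c.c.0 ⊢ =c=> t3
  t2 = (a.0 + 0) | (0 + 0) ⊢ =a=> t4
  t3 = c.0 ⊢ =c=> t5
  t4 = 0 | (0 + 0) ⊢ stopped
  t5 = 0 ⊢ stopped
Coarsest stable partition (strong bisimilarity classes):
  B0 = {s0, t0}
  B1 = {s1, t1}
  B2 = {s3, t3}
  B3 = {s4, s5, t4, t5}
  B4 = {s2, t2}
s0 ∈ B0, t0 ∈ B0 → same block

YES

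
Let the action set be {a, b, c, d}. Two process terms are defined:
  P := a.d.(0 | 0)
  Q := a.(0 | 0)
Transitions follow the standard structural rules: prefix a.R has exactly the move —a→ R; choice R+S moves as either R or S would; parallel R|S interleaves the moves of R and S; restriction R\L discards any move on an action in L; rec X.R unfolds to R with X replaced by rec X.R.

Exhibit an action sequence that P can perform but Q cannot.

ad

P's transition system — 3 states:
  u0 = a.d.(0 | 0) :: --a--▸ u1
  u1 = d.(0 | 0) :: --d--▸ u2
  u2 = 0 | 0 :: ∅
Q's transition system — 2 states:
  v0 = a.(0 | 0) :: --a--▸ v1
  v1 = 0 | 0 :: ∅
Executing ad from P (initial set {u0}):
  [1] a ⇒ {u1}
  [2] d ⇒ {u2}
  — P admits the full trace.
Executing ad from Q (initial set {v0}):
  [1] a ⇒ {v1}
  [2] d ⇒ ∅  — Q cannot continue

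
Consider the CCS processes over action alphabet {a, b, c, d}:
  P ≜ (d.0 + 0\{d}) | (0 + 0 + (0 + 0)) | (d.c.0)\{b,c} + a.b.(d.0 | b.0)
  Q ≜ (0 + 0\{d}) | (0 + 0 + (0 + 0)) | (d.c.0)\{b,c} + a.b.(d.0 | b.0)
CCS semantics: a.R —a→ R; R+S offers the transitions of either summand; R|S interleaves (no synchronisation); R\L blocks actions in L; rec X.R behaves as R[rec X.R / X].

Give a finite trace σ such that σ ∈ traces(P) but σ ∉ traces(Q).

LTS(P): 9 reachable states
  s0 = (d.0 + 0\{d}) | (0 + 0 + (0 + 0)) | (d.c.0)\{b,c} + a.b.(d.0 | b.0) has moves --a--▸ s1, --d--▸ s2, --d--▸ s3
  s1 = b.(d.0 | b.0) has moves --b--▸ s4
  s2 = (d.0 + 0\{d}) | (0 + 0 + (0 + 0)) | (c.0)\{b,c} has moves --d--▸ s5
  s3 = 0 | (0 + 0 + (0 + 0)) | (d.c.0)\{b,c} has moves --d--▸ s5
  s4 = d.0 | b.0 has moves --b--▸ s6, --d--▸ s7
  s5 = 0 | (0 + 0 + (0 + 0)) | (c.0)\{b,c} has moves ·
  s6 = d.0 | 0 has moves --d--▸ s8
  s7 = 0 | b.0 has moves --b--▸ s8
  s8 = 0 | 0 has moves ·
LTS(Q): 7 reachable states
  t0 = (0 + 0\{d}) | (0 + 0 + (0 + 0)) | (d.c.0)\{b,c} + a.b.(d.0 | b.0) has moves --a--▸ t1, --d--▸ t2
  t1 = b.(d.0 | b.0) has moves --b--▸ t3
  t2 = (0 + 0\{d}) | (0 + 0 + (0 + 0)) | (c.0)\{b,c} has moves ·
  t3 = d.0 | b.0 has moves --b--▸ t4, --d--▸ t5
  t4 = d.0 | 0 has moves --d--▸ t6
  t5 = 0 | b.0 has moves --b--▸ t6
  t6 = 0 | 0 has moves ·
Run σ = ⟨dd⟩ on P: start {s0}
  after d @ step 1: {s2, s3}
  after d @ step 2: {s5}
  ✓ P
Run σ = ⟨dd⟩ on Q: start {t0}
  after d @ step 1: {t2}
  after d @ step 2: ∅  — Q cannot continue

dd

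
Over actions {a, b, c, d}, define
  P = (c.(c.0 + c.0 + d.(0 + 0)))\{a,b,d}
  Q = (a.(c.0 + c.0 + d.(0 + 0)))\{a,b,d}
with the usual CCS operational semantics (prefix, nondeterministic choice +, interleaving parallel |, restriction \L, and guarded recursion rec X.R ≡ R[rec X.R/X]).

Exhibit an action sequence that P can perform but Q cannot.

P's transition system — 3 states:
  s0 = (c.(c.0 + c.0 + d.(0 + 0)))\{a,b,d} | —c→ s1
  s1 = (c.0 + c.0 + d.(0 + 0))\{a,b,d} | —c→ s2
  s2 = 0\{a,b,d} | (no moves)
Q's transition system — 1 states:
  t0 = (a.(c.0 + c.0 + d.(0 + 0)))\{a,b,d} | (no moves)
Executing c from P (initial set {s0}):
  step 1 (c): {s1}
  — P admits the full trace.
Executing c from Q (initial set {t0}):
  step 1 (c): ∅  — Q cannot continue

c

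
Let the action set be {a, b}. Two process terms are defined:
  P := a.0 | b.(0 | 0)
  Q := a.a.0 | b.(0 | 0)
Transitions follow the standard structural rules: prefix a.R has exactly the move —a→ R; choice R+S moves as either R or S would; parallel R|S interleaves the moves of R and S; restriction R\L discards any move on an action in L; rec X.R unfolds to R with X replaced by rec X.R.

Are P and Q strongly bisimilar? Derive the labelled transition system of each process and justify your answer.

P's transition system — 4 states:
  u0 = a.0 | b.(0 | 0) has moves =a=> u1, =b=> u2
  u1 = 0 | b.(0 | 0) has moves =b=> u3
  u2 = a.0 | (0 | 0) has moves =a=> u3
  u3 = 0 | (0 | 0) has moves ∅
Q's transition system — 6 states:
  v0 = a.a.0 | b.(0 | 0) has moves =a=> v1, =b=> v2
  v1 = a.0 | b.(0 | 0) has moves =a=> v3, =b=> v4
  v2 = a.a.0 | (0 | 0) has moves =a=> v4
  v3 = 0 | b.(0 | 0) has moves =b=> v5
  v4 = a.0 | (0 | 0) has moves =a=> v5
  v5 = 0 | (0 | 0) has moves ∅
Partition-refinement fixed point:
  B0 = {u0, v1}
  B1 = {u1, v3}
  B2 = {u3, v5}
  B3 = {u2, v4}
  B4 = {v0}
  B5 = {v2}
u0 ∈ B0, v0 ∈ B4 → different blocks

P ≁ Q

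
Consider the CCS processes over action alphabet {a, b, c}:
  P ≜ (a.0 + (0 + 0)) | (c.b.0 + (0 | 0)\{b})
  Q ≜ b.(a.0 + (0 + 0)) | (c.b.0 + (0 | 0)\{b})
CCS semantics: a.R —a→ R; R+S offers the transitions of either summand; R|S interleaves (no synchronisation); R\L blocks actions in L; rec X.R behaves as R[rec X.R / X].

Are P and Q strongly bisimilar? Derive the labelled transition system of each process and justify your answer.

NO

LTS(P): 6 reachable states
  m0 = (a.0 + (0 + 0)) | (c.b.0 + (0 | 0)\{b}) has moves =a=> m1, =c=> m2
  m1 = 0 | (c.b.0 + (0 | 0)\{b}) has moves =c=> m3
  m2 = (a.0 + (0 + 0)) | b.0 has moves =a=> m3, =b=> m4
  m3 = 0 | b.0 has moves =b=> m5
  m4 = (a.0 + (0 + 0)) | 0 has moves =a=> m5
  m5 = 0 | 0 has moves ·
LTS(Q): 9 reachable states
  n0 = b.(a.0 + (0 + 0)) | (c.b.0 + (0 | 0)\{b}) has moves =b=> n1, =c=> n2
  n1 = (a.0 + (0 + 0)) | (c.b.0 + (0 | 0)\{b}) has moves =a=> n3, =c=> n4
  n2 = b.(a.0 + (0 + 0)) | b.0 has moves =b=> n4, =b=> n5
  n3 = 0 | (c.b.0 + (0 | 0)\{b}) has moves =c=> n6
  n4 = (a.0 + (0 + 0)) | b.0 has moves =a=> n6, =b=> n7
  n5 = b.(a.0 + (0 + 0)) | 0 has moves =b=> n7
  n6 = 0 | b.0 has moves =b=> n8
  n7 = (a.0 + (0 + 0)) | 0 has moves =a=> n8
  n8 = 0 | 0 has moves ·
Coarsest stable partition (strong bisimilarity classes):
  B0 = {m0, n1}
  B1 = {m2, n4}
  B2 = {m3, n6}
  B3 = {m5, n8}
  B4 = {m4, n7}
  B5 = {m1, n3}
  B6 = {n0}
  B7 = {n2}
  B8 = {n5}
m0 ∈ B0, n0 ∈ B6 → different blocks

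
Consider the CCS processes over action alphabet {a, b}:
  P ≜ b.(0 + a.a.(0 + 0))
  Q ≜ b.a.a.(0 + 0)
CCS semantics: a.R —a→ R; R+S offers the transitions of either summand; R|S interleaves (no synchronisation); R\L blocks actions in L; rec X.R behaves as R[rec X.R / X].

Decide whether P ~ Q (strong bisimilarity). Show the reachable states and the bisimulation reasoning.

bisimilar

LTS(P): 4 reachable states
  p0 = b.(0 + a.a.(0 + 0)) :: =b=> p1
  p1 = 0 + a.a.(0 + 0) :: =a=> p2
  p2 = a.(0 + 0) :: =a=> p3
  p3 = 0 + 0 :: ∅
LTS(Q): 4 reachable states
  q0 = b.a.a.(0 + 0) :: =b=> q1
  q1 = a.a.(0 + 0) :: =a=> q2
  q2 = a.(0 + 0) :: =a=> q3
  q3 = 0 + 0 :: ∅
Coarsest stable partition (strong bisimilarity classes):
  B0 = {p0, q0}
  B1 = {p1, q1}
  B2 = {p2, q2}
  B3 = {p3, q3}
p0 ∈ B0, q0 ∈ B0 → same block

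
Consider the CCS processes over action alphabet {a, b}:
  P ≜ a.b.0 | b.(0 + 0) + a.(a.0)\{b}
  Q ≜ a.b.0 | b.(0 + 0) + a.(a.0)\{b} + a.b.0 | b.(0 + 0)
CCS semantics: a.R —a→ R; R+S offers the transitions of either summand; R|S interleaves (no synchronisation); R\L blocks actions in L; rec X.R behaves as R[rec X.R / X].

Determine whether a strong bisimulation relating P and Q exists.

P's transition system — 8 states:
  m0 = a.b.0 | b.(0 + 0) + a.(a.0)\{b} ⊢ —a→ m1, —a→ m2, —b→ m3
  m1 = (a.0)\{b} ⊢ —a→ m4
  m2 = b.0 | b.(0 + 0) ⊢ —b→ m5, —b→ m6
  m3 = a.b.0 | (0 + 0) ⊢ —a→ m6
  m4 = 0\{b} ⊢ (no moves)
  m5 = 0 | b.(0 + 0) ⊢ —b→ m7
  m6 = b.0 | (0 + 0) ⊢ —b→ m7
  m7 = 0 | (0 + 0) ⊢ (no moves)
Q's transition system — 8 states:
  n0 = a.b.0 | b.(0 + 0) + a.(a.0)\{b} + a.b.0 | b.(0 + 0) ⊢ —a→ n1, —a→ n2, —b→ n3
  n1 = (a.0)\{b} ⊢ —a→ n4
  n2 = b.0 | b.(0 + 0) ⊢ —b→ n5, —b→ n6
  n3 = a.b.0 | (0 + 0) ⊢ —a→ n6
  n4 = 0\{b} ⊢ (no moves)
  n5 = 0 | b.(0 + 0) ⊢ —b→ n7
  n6 = b.0 | (0 + 0) ⊢ —b→ n7
  n7 = 0 | (0 + 0) ⊢ (no moves)
Bisimilarity quotient blocks:
  B0 = {m0, n0}
  B1 = {m2, n2}
  B2 = {m5, m6, n5, n6}
  B3 = {m4, m7, n4, n7}
  B4 = {m3, n3}
  B5 = {m1, n1}
m0 ∈ B0, n0 ∈ B0 → same block

P ~ Q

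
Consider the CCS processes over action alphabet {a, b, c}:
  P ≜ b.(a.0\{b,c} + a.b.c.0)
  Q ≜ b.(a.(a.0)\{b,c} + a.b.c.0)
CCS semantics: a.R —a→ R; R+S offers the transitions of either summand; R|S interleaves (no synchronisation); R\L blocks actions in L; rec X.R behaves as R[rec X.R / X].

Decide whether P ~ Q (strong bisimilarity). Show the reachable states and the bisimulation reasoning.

LTS(P): 6 reachable states
  u0 = b.(a.0\{b,c} + a.b.c.0) → =b=> u1
  u1 = a.0\{b,c} + a.b.c.0 → =a=> u2, =a=> u3
  u2 = 0\{b,c} → (no moves)
  u3 = b.c.0 → =b=> u4
  u4 = c.0 → =c=> u5
  u5 = 0 → (no moves)
LTS(Q): 7 reachable states
  v0 = b.(a.(a.0)\{b,c} + a.b.c.0) → =b=> v1
  v1 = a.(a.0)\{b,c} + a.b.c.0 → =a=> v2, =a=> v3
  v2 = (a.0)\{b,c} → =a=> v4
  v3 = b.c.0 → =b=> v5
  v4 = 0\{b,c} → (no moves)
  v5 = c.0 → =c=> v6
  v6 = 0 → (no moves)
Coarsest stable partition (strong bisimilarity classes):
  B0 = {u0}
  B1 = {u1}
  B2 = {u2, u5, v4, v6}
  B3 = {u3, v3}
  B4 = {u4, v5}
  B5 = {v0}
  B6 = {v1}
  B7 = {v2}
u0 ∈ B0, v0 ∈ B5 → different blocks

not bisimilar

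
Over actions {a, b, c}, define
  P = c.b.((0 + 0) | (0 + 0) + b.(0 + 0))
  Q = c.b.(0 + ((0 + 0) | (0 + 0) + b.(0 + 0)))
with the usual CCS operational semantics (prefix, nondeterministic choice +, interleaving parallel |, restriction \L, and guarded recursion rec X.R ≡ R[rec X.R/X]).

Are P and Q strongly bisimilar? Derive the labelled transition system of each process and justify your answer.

P's transition system — 4 states:
  p0 = c.b.((0 + 0) | (0 + 0) + b.(0 + 0)) ⊢ ··c··> p1
  p1 = b.((0 + 0) | (0 + 0) + b.(0 + 0)) ⊢ ··b··> p2
  p2 = (0 + 0) | (0 + 0) + b.(0 + 0) ⊢ ··b··> p3
  p3 = 0 + 0 ⊢ deadlocked
Q's transition system — 4 states:
  q0 = c.b.(0 + ((0 + 0) | (0 + 0) + b.(0 + 0))) ⊢ ··c··> q1
  q1 = b.(0 + ((0 + 0) | (0 + 0) + b.(0 + 0))) ⊢ ··b··> q2
  q2 = 0 + ((0 + 0) | (0 + 0) + b.(0 + 0)) ⊢ ··b··> q3
  q3 = 0 + 0 ⊢ deadlocked
Bisimilarity quotient blocks:
  B0 = {p0, q0}
  B1 = {p1, q1}
  B2 = {p2, q2}
  B3 = {p3, q3}
p0 ∈ B0, q0 ∈ B0 → same block

bisimilar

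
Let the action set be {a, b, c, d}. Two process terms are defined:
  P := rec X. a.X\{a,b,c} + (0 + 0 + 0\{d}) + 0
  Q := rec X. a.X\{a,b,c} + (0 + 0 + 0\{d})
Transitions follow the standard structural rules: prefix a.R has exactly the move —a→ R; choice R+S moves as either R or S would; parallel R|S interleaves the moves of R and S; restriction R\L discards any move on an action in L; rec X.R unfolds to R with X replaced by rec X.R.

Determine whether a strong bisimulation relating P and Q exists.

P ~ Q

P's transition system — 2 states:
  m0 = rec X. a.X\{a,b,c} + (0 + 0 + 0\{d}) + 0 ⊢ --a--▸ m1
  m1 = (rec X. a.X\{a,b,c} + (0 + 0 + 0\{d}) + 0)\{a,b,c} ⊢ deadlocked
Q's transition system — 2 states:
  n0 = rec X. a.X\{a,b,c} + (0 + 0 + 0\{d}) ⊢ --a--▸ n1
  n1 = (rec X. a.X\{a,b,c} + (0 + 0 + 0\{d}))\{a,b,c} ⊢ deadlocked
Partition-refinement fixed point:
  B0 = {m0, n0}
  B1 = {m1, n1}
m0 ∈ B0, n0 ∈ B0 → same block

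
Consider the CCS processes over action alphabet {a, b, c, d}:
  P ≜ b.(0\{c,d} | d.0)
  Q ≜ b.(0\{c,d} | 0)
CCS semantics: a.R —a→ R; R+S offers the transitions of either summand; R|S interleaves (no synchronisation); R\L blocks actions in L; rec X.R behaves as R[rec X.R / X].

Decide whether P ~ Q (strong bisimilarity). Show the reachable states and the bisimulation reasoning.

P's transition system — 3 states:
  u0 = b.(0\{c,d} | d.0) has moves -b-> u1
  u1 = 0\{c,d} | d.0 has moves -d-> u2
  u2 = 0\{c,d} | 0 has moves deadlocked
Q's transition system — 2 states:
  v0 = b.(0\{c,d} | 0) has moves -b-> v1
  v1 = 0\{c,d} | 0 has moves deadlocked
Bisimilarity quotient blocks:
  B0 = {u0}
  B1 = {u1}
  B2 = {u2, v1}
  B3 = {v0}
u0 ∈ B0, v0 ∈ B3 → different blocks

NO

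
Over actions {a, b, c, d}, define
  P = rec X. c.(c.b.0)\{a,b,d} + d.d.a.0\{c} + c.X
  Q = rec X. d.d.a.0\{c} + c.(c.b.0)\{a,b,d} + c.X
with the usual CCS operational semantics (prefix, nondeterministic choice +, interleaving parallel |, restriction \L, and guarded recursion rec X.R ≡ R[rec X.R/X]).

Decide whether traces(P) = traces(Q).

LTS(P): 6 reachable states
  m0 = rec X. c.(c.b.0)\{a,b,d} + d.d.a.0\{c} + c.X ⊢ —c→ m0, —c→ m1, —d→ m2
  m1 = (c.b.0)\{a,b,d} ⊢ —c→ m3
  m2 = d.a.0\{c} ⊢ —d→ m4
  m3 = (b.0)\{a,b,d} ⊢ deadlocked
  m4 = a.0\{c} ⊢ —a→ m5
  m5 = 0\{c} ⊢ deadlocked
LTS(Q): 6 reachable states
  n0 = rec X. d.d.a.0\{c} + c.(c.b.0)\{a,b,d} + c.X ⊢ —c→ n0, —c→ n1, —d→ n2
  n1 = (c.b.0)\{a,b,d} ⊢ —c→ n3
  n2 = d.a.0\{c} ⊢ —d→ n4
  n3 = (b.0)\{a,b,d} ⊢ deadlocked
  n4 = a.0\{c} ⊢ —a→ n5
  n5 = 0\{c} ⊢ deadlocked
Coarsest stable partition (strong bisimilarity classes):
  B0 = {m0, n0}
  B1 = {m2, n2}
  B2 = {m4, n4}
  B3 = {m3, m5, n3, n5}
  B4 = {m1, n1}
m0 ∈ B0, n0 ∈ B0 → same block
Bisimilar ⇒ trace-equivalent.

traces(P) = traces(Q)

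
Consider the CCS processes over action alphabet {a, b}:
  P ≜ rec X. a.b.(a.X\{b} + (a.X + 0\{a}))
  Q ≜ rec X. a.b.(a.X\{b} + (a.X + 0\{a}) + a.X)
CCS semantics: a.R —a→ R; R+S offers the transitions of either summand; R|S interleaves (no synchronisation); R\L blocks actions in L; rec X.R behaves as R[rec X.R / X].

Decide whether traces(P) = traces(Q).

YES

LTS(P): 5 reachable states
  u0 = rec X. a.b.(a.X\{b} + (a.X + 0\{a})) has moves ··a··> u1
  u1 = b.(a.(rec X. a.b.(a.X\{b} + (a.X + 0\{a})))\{b} + (a.(rec X. a.b.(a.X\{b} + (a.X + 0\{a}))) + 0\{a})) has moves ··b··> u2
  u2 = a.(rec X. a.b.(a.X\{b} + (a.X + 0\{a})))\{b} + (a.(rec X. a.b.(a.X\{b} + (a.X + 0\{a}))) + 0\{a}) has moves ··a··> u0, ··a··> u3
  u3 = (rec X. a.b.(a.X\{b} + (a.X + 0\{a})))\{b} has moves ··a··> u4
  u4 = (b.(a.(rec X. a.b.(a.X\{b} + (a.X + 0\{a})))\{b} + (a.(rec X. a.b.(a.X\{b} + (a.X + 0\{a}))) + 0\{a})))\{b} has moves (no moves)
LTS(Q): 5 reachable states
  v0 = rec X. a.b.(a.X\{b} + (a.X + 0\{a}) + a.X) has moves ··a··> v1
  v1 = b.(a.(rec X. a.b.(a.X\{b} + (a.X + 0\{a}) + a.X))\{b} + (a.(rec X. a.b.(a.X\{b} + (a.X + 0\{a}) + a.X)) + 0\{a}) + a.(rec X. a.b.(a.X\{b} + (a.X + 0\{a}) + a.X))) has moves ··b··> v2
  v2 = a.(rec X. a.b.(a.X\{b} + (a.X + 0\{a}) + a.X))\{b} + (a.(rec X. a.b.(a.X\{b} + (a.X + 0\{a}) + a.X)) + 0\{a}) + a.(rec X. a.b.(a.X\{b} + (a.X + 0\{a}) + a.X)) has moves ··a··> v0, ··a··> v3
  v3 = (rec X. a.b.(a.X\{b} + (a.X + 0\{a}) + a.X))\{b} has moves ··a··> v4
  v4 = (b.(a.(rec X. a.b.(a.X\{b} + (a.X + 0\{a}) + a.X))\{b} + (a.(rec X. a.b.(a.X\{b} + (a.X + 0\{a}) + a.X)) + 0\{a}) + a.(rec X. a.b.(a.X\{b} + (a.X + 0\{a}) + a.X))))\{b} has moves (no moves)
Bisimilarity quotient blocks:
  B0 = {u0, v0}
  B1 = {u1, v1}
  B2 = {u2, v2}
  B3 = {u3, v3}
  B4 = {u4, v4}
u0 ∈ B0, v0 ∈ B0 → same block
Bisimilar ⇒ trace-equivalent.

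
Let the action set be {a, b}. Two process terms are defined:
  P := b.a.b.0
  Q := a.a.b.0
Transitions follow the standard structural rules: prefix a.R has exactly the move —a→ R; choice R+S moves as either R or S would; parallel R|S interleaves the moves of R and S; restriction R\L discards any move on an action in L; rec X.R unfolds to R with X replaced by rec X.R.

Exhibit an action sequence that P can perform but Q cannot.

b

LTS(P): 4 reachable states
  p0 = b.a.b.0 → —b→ p1
  p1 = a.b.0 → —a→ p2
  p2 = b.0 → —b→ p3
  p3 = 0 → ∅
LTS(Q): 4 reachable states
  q0 = a.a.b.0 → —a→ q1
  q1 = a.b.0 → —a→ q2
  q2 = b.0 → —b→ q3
  q3 = 0 → ∅
Run σ = ⟨b⟩ on P: start {p0}
  [1] b ⇒ {p1}
  ✓ P
Run σ = ⟨b⟩ on Q: start {q0}
  [1] b ⇒ ∅ (Q stuck)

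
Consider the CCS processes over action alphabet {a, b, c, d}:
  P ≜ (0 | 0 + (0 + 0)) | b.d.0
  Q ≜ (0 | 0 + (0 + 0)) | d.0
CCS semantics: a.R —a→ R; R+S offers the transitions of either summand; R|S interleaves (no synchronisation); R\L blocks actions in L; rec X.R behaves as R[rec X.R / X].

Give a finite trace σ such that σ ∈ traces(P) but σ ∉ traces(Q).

b

Reachable graph of P (3 states):
  p0 = (0 | 0 + (0 + 0)) | b.d.0 has moves —b→ p1
  p1 = (0 | 0 + (0 + 0)) | d.0 has moves —d→ p2
  p2 = (0 | 0 + (0 + 0)) | 0 has moves (no moves)
Reachable graph of Q (2 states):
  q0 = (0 | 0 + (0 + 0)) | d.0 has moves —d→ q1
  q1 = (0 | 0 + (0 + 0)) | 0 has moves (no moves)
Run σ = ⟨b⟩ on P: start {p0}
  after b @ step 1: {p1}
  ✓ P
Run σ = ⟨b⟩ on Q: start {q0}
  after b @ step 1: no successor for Q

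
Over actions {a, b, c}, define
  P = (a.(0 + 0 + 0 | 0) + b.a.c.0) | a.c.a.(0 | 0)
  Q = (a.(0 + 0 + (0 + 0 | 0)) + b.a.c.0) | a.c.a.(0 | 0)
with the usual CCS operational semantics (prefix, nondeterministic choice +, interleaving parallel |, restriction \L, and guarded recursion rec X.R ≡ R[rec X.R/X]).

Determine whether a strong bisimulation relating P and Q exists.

YES

LTS(P): 20 reachable states
  m0 = (a.(0 + 0 + 0 | 0) + b.a.c.0) | a.c.a.(0 | 0) | --a--▸ m1, --a--▸ m2, --b--▸ m3
  m1 = (0 + 0 + 0 | 0) | a.c.a.(0 | 0) | --a--▸ m4
  m2 = (a.(0 + 0 + 0 | 0) + b.a.c.0) | c.a.(0 | 0) | --a--▸ m4, --b--▸ m5, --c--▸ m6
  m3 = a.c.0 | a.c.a.(0 | 0) | --a--▸ m5, --a--▸ m7
  m4 = (0 + 0 + 0 | 0) | c.a.(0 | 0) | --c--▸ m8
  m5 = a.c.0 | c.a.(0 | 0) | --a--▸ m9, --c--▸ m10
  m6 = (a.(0 + 0 + 0 | 0) + b.a.c.0) | a.(0 | 0) | --a--▸ m11, --a--▸ m8, --b--▸ m10
  m7 = c.0 | a.c.a.(0 | 0) | --a--▸ m9, --c--▸ m12
  m8 = (0 + 0 + 0 | 0) | a.(0 | 0) | --a--▸ m13
  m9 = c.0 | c.a.(0 | 0) | --c--▸ m14, --c--▸ m15
  m10 = a.c.0 | a.(0 | 0) | --a--▸ m15, --a--▸ m16
  m11 = (a.(0 + 0 + 0 | 0) + b.a.c.0) | (0 | 0) | --a--▸ m13, --b--▸ m16
  m12 = 0 | a.c.a.(0 | 0) | --a--▸ m14
  m13 = (0 + 0 + 0 | 0) | (0 | 0) | (no moves)
  m14 = 0 | c.a.(0 | 0) | --c--▸ m17
  m15 = c.0 | a.(0 | 0) | --a--▸ m18, --c--▸ m17
  m16 = a.c.0 | (0 | 0) | --a--▸ m18
  m17 = 0 | a.(0 | 0) | --a--▸ m19
  m18 = c.0 | (0 | 0) | --c--▸ m19
  m19 = 0 | (0 | 0) | (no moves)
LTS(Q): 20 reachable states
  n0 = (a.(0 + 0 + (0 + 0 | 0)) + b.a.c.0) | a.c.a.(0 | 0) | --a--▸ n1, --a--▸ n2, --b--▸ n3
  n1 = (0 + 0 + (0 + 0 | 0)) | a.c.a.(0 | 0) | --a--▸ n4
  n2 = (a.(0 + 0 + (0 + 0 | 0)) + b.a.c.0) | c.a.(0 | 0) | --a--▸ n4, --b--▸ n5, --c--▸ n6
  n3 = a.c.0 | a.c.a.(0 | 0) | --a--▸ n5, --a--▸ n7
  n4 = (0 + 0 + (0 + 0 | 0)) | c.a.(0 | 0) | --c--▸ n8
  n5 = a.c.0 | c.a.(0 | 0) | --a--▸ n9, --c--▸ n10
  n6 = (a.(0 + 0 + (0 + 0 | 0)) + b.a.c.0) | a.(0 | 0) | --a--▸ n11, --a--▸ n8, --b--▸ n10
  n7 = c.0 | a.c.a.(0 | 0) | --a--▸ n9, --c--▸ n12
  n8 = (0 + 0 + (0 + 0 | 0)) | a.(0 | 0) | --a--▸ n13
  n9 = c.0 | c.a.(0 | 0) | --c--▸ n14, --c--▸ n15
  n10 = a.c.0 | a.(0 | 0) | --a--▸ n15, --a--▸ n16
  n11 = (a.(0 + 0 + (0 + 0 | 0)) + b.a.c.0) | (0 | 0) | --a--▸ n13, --b--▸ n16
  n12 = 0 | a.c.a.(0 | 0) | --a--▸ n14
  n13 = (0 + 0 + (0 + 0 | 0)) | (0 | 0) | (no moves)
  n14 = 0 | c.a.(0 | 0) | --c--▸ n17
  n15 = c.0 | a.(0 | 0) | --a--▸ n18, --c--▸ n17
  n16 = a.c.0 | (0 | 0) | --a--▸ n18
  n17 = 0 | a.(0 | 0) | --a--▸ n19
  n18 = c.0 | (0 | 0) | --c--▸ n19
  n19 = 0 | (0 | 0) | (no moves)
Partition-refinement fixed point:
  B0 = {m0, n0}
  B1 = {m3, n3}
  B2 = {m5, n5}
  B3 = {m10, n10}
  B4 = {m16, n16}
  B5 = {m18, n18}
  B6 = {m13, m19, n13, n19}
  B7 = {m15, n15}
  B8 = {m17, m8, n17, n8}
  B9 = {m9, n9}
  B10 = {m14, m4, n14, n4}
  B11 = {m7, n7}
  B12 = {m1, m12, n1, n12}
  B13 = {m2, n2}
  B14 = {m6, n6}
  B15 = {m11, n11}
m0 ∈ B0, n0 ∈ B0 → same block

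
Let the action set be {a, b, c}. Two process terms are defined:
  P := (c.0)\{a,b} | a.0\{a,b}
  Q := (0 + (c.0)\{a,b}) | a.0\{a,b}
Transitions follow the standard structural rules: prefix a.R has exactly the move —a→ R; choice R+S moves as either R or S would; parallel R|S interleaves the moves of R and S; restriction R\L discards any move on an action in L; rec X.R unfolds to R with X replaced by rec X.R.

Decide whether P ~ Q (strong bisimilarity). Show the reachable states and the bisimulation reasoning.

LTS(P): 4 reachable states
  p0 = (c.0)\{a,b} | a.0\{a,b} ⊢ =a=> p1, =c=> p2
  p1 = (c.0)\{a,b} | 0\{a,b} ⊢ =c=> p3
  p2 = 0\{a,b} | a.0\{a,b} ⊢ =a=> p3
  p3 = 0\{a,b} | 0\{a,b} ⊢ (no moves)
LTS(Q): 4 reachable states
  q0 = (0 + (c.0)\{a,b}) | a.0\{a,b} ⊢ =a=> q1, =c=> q2
  q1 = (0 + (c.0)\{a,b}) | 0\{a,b} ⊢ =c=> q3
  q2 = 0\{a,b} | a.0\{a,b} ⊢ =a=> q3
  q3 = 0\{a,b} | 0\{a,b} ⊢ (no moves)
Bisimilarity quotient blocks:
  B0 = {p0, q0}
  B1 = {p1, q1}
  B2 = {p3, q3}
  B3 = {p2, q2}
p0 ∈ B0, q0 ∈ B0 → same block

bisimilar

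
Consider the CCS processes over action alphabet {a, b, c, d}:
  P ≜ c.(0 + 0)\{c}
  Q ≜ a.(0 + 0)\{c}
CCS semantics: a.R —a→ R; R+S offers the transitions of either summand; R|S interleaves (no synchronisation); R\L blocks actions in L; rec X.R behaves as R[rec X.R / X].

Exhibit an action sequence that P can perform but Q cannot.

c

LTS(P): 2 reachable states
  m0 = c.(0 + 0)\{c} → -c-> m1
  m1 = (0 + 0)\{c} → ∅
LTS(Q): 2 reachable states
  n0 = a.(0 + 0)\{c} → -a-> n1
  n1 = (0 + 0)\{c} → ∅
Trace ⟨c⟩ through P, begin at {m0}:
  [1] c ⇒ {m1}
  ✓ P
Trace ⟨c⟩ through Q, begin at {n0}:
  [1] c ⇒ no successor for Q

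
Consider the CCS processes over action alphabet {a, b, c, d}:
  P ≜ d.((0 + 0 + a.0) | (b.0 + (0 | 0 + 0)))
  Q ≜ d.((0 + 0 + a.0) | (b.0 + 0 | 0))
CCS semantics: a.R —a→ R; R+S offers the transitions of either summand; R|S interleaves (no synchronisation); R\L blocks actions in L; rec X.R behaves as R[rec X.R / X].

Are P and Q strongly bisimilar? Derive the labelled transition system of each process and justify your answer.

YES

LTS(P): 5 reachable states
  u0 = d.((0 + 0 + a.0) | (b.0 + (0 | 0 + 0))) → ··d··> u1
  u1 = (0 + 0 + a.0) | (b.0 + (0 | 0 + 0)) → ··a··> u2, ··b··> u3
  u2 = 0 | (b.0 + (0 | 0 + 0)) → ··b··> u4
  u3 = (0 + 0 + a.0) | 0 → ··a··> u4
  u4 = 0 | 0 → stopped
LTS(Q): 5 reachable states
  v0 = d.((0 + 0 + a.0) | (b.0 + 0 | 0)) → ··d··> v1
  v1 = (0 + 0 + a.0) | (b.0 + 0 | 0) → ··a··> v2, ··b··> v3
  v2 = 0 | (b.0 + 0 | 0) → ··b··> v4
  v3 = (0 + 0 + a.0) | 0 → ··a··> v4
  v4 = 0 | 0 → stopped
Bisimilarity quotient blocks:
  B0 = {u0, v0}
  B1 = {u1, v1}
  B2 = {u3, v3}
  B3 = {u4, v4}
  B4 = {u2, v2}
u0 ∈ B0, v0 ∈ B0 → same block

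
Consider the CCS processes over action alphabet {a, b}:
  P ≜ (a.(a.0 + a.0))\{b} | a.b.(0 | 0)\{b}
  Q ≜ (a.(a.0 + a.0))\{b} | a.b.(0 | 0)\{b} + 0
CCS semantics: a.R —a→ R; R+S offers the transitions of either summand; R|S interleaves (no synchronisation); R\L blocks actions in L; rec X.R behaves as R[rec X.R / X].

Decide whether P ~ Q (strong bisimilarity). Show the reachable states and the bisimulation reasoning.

YES

LTS(P): 9 reachable states
  s0 = (a.(a.0 + a.0))\{b} | a.b.(0 | 0)\{b} :: -a-> s1, -a-> s2
  s1 = (a.(a.0 + a.0))\{b} | b.(0 | 0)\{b} :: -a-> s3, -b-> s4
  s2 = (a.0 + a.0)\{b} | a.b.(0 | 0)\{b} :: -a-> s3, -a-> s5
  s3 = (a.0 + a.0)\{b} | b.(0 | 0)\{b} :: -a-> s6, -b-> s7
  s4 = (a.(a.0 + a.0))\{b} | (0 | 0)\{b} :: -a-> s7
  s5 = 0\{b} | a.b.(0 | 0)\{b} :: -a-> s6
  s6 = 0\{b} | b.(0 | 0)\{b} :: -b-> s8
  s7 = (a.0 + a.0)\{b} | (0 | 0)\{b} :: -a-> s8
  s8 = 0\{b} | (0 | 0)\{b} :: ∅
LTS(Q): 9 reachable states
  t0 = (a.(a.0 + a.0))\{b} | a.b.(0 | 0)\{b} + 0 :: -a-> t1, -a-> t2
  t1 = (a.(a.0 + a.0))\{b} | b.(0 | 0)\{b} :: -a-> t3, -b-> t4
  t2 = (a.0 + a.0)\{b} | a.b.(0 | 0)\{b} :: -a-> t3, -a-> t5
  t3 = (a.0 + a.0)\{b} | b.(0 | 0)\{b} :: -a-> t6, -b-> t7
  t4 = (a.(a.0 + a.0))\{b} | (0 | 0)\{b} :: -a-> t7
  t5 = 0\{b} | a.b.(0 | 0)\{b} :: -a-> t6
  t6 = 0\{b} | b.(0 | 0)\{b} :: -b-> t8
  t7 = (a.0 + a.0)\{b} | (0 | 0)\{b} :: -a-> t8
  t8 = 0\{b} | (0 | 0)\{b} :: ∅
Partition-refinement fixed point:
  B0 = {s0, t0}
  B1 = {s1, t1}
  B2 = {s3, t3}
  B3 = {s7, t7}
  B4 = {s8, t8}
  B5 = {s6, t6}
  B6 = {s4, t4}
  B7 = {s2, t2}
  B8 = {s5, t5}
s0 ∈ B0, t0 ∈ B0 → same block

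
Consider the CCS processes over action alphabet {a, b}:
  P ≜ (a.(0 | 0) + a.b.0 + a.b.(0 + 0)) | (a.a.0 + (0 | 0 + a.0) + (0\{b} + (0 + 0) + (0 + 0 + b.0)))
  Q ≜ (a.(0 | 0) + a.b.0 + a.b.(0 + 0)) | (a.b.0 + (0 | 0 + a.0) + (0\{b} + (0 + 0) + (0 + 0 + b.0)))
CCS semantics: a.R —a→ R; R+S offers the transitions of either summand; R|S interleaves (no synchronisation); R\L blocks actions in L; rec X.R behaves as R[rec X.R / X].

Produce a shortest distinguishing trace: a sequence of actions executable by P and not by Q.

Reachable graph of P (18 states):
  s0 = (a.(0 | 0) + a.b.0 + a.b.(0 + 0)) | (a.a.0 + (0 | 0 + a.0) + (0\{b} + (0 + 0) + (0 + 0 + b.0))) | ··a··> s1, ··a··> s2, ··a··> s3, ··a··> s4, ··a··> s5, ··b··> s1
  s1 = (a.(0 | 0) + a.b.0 + a.b.(0 + 0)) | 0 | ··a··> s6, ··a··> s7, ··a··> s8
  s2 = (a.(0 | 0) + a.b.0 + a.b.(0 + 0)) | a.0 | ··a··> s1, ··a··> s10, ··a··> s11, ··a··> s9
  s3 = 0 | 0 | (a.a.0 + (0 | 0 + a.0) + (0\{b} + (0 + 0) + (0 + 0 + b.0))) | ··a··> s6, ··a··> s9, ··b··> s6
  s4 = b.(0 + 0) | (a.a.0 + (0 | 0 + a.0) + (0\{b} + (0 + 0) + (0 + 0 + b.0))) | ··a··> s10, ··a··> s7, ··b··> s12, ··b··> s7
  s5 = b.0 | (a.a.0 + (0 | 0 + a.0) + (0\{b} + (0 + 0) + (0 + 0 + b.0))) | ··a··> s11, ··a··> s8, ··b··> s13, ··b··> s8
  s6 = 0 | 0 | 0 | deadlocked
  s7 = b.(0 + 0) | 0 | ··b··> s14
  s8 = b.0 | 0 | ··b··> s15
  s9 = 0 | 0 | a.0 | ··a··> s6
  s10 = b.(0 + 0) | a.0 | ··a··> s7, ··b··> s16
  s11 = b.0 | a.0 | ··a··> s8, ··b··> s17
  s12 = (0 + 0) | (a.a.0 + (0 | 0 + a.0) + (0\{b} + (0 + 0) + (0 + 0 + b.0))) | ··a··> s14, ··a··> s16, ··b··> s14
  s13 = 0 | (a.a.0 + (0 | 0 + a.0) + (0\{b} + (0 + 0) + (0 + 0 + b.0))) | ··a··> s15, ··a··> s17, ··b··> s15
  s14 = (0 + 0) | 0 | deadlocked
  s15 = 0 | 0 | deadlocked
  s16 = (0 + 0) | a.0 | ··a··> s14
  s17 = 0 | a.0 | ··a··> s15
Reachable graph of Q (18 states):
  t0 = (a.(0 | 0) + a.b.0 + a.b.(0 + 0)) | (a.b.0 + (0 | 0 + a.0) + (0\{b} + (0 + 0) + (0 + 0 + b.0))) | ··a··> t1, ··a··> t2, ··a··> t3, ··a··> t4, ··a··> t5, ··b··> t1
  t1 = (a.(0 | 0) + a.b.0 + a.b.(0 + 0)) | 0 | ··a··> t6, ··a··> t7, ··a··> t8
  t2 = (a.(0 | 0) + a.b.0 + a.b.(0 + 0)) | b.0 | ··a··> t10, ··a··> t11, ··a··> t9, ··b··> t1
  t3 = 0 | 0 | (a.b.0 + (0 | 0 + a.0) + (0\{b} + (0 + 0) + (0 + 0 + b.0))) | ··a··> t6, ··a··> t9, ··b··> t6
  t4 = b.(0 + 0) | (a.b.0 + (0 | 0 + a.0) + (0\{b} + (0 + 0) + (0 + 0 + b.0))) | ··a··> t10, ··a··> t7, ··b··> t12, ··b··> t7
  t5 = b.0 | (a.b.0 + (0 | 0 + a.0) + (0\{b} + (0 + 0) + (0 + 0 + b.0))) | ··a··> t11, ··a··> t8, ··b··> t13, ··b··> t8
  t6 = 0 | 0 | 0 | deadlocked
  t7 = b.(0 + 0) | 0 | ··b··> t14
  t8 = b.0 | 0 | ··b··> t15
  t9 = 0 | 0 | b.0 | ··b··> t6
  t10 = b.(0 + 0) | b.0 | ··b··> t16, ··b··> t7
  t11 = b.0 | b.0 | ··b··> t17, ··b··> t8
  t12 = (0 + 0) | (a.b.0 + (0 | 0 + a.0) + (0\{b} + (0 + 0) + (0 + 0 + b.0))) | ··a··> t14, ··a··> t16, ··b··> t14
  t13 = 0 | (a.b.0 + (0 | 0 + a.0) + (0\{b} + (0 + 0) + (0 + 0 + b.0))) | ··a··> t15, ··a··> t17, ··b··> t15
  t14 = (0 + 0) | 0 | deadlocked
  t15 = 0 | 0 | deadlocked
  t16 = (0 + 0) | b.0 | ··b··> t14
  t17 = 0 | b.0 | ··b··> t15
Trace ⟨aaa⟩ through P, begin at {s0}:
  [1] a ⇒ {s1, s2, s3, s4, s5}
  [2] a ⇒ {s1, s10, s11, s6, s7, s8, s9}
  [3] a ⇒ {s6, s7, s8}
  ✓ P
Trace ⟨aaa⟩ through Q, begin at {t0}:
  [1] a ⇒ {t1, t2, t3, t4, t5}
  [2] a ⇒ {t10, t11, t6, t7, t8, t9}
  [3] a ⇒ ∅  — Q cannot continue

aaa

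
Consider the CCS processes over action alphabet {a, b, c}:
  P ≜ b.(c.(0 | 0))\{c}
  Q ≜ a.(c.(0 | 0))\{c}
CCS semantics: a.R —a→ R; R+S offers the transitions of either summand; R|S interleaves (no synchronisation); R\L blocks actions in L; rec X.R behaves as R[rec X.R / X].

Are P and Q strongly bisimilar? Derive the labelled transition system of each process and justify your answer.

NO

Reachable graph of P (2 states):
  u0 = b.(c.(0 | 0))\{c} :: --b--▸ u1
  u1 = (c.(0 | 0))\{c} :: (no moves)
Reachable graph of Q (2 states):
  v0 = a.(c.(0 | 0))\{c} :: --a--▸ v1
  v1 = (c.(0 | 0))\{c} :: (no moves)
Coarsest stable partition (strong bisimilarity classes):
  B0 = {u0}
  B1 = {u1, v1}
  B2 = {v0}
u0 ∈ B0, v0 ∈ B2 → different blocks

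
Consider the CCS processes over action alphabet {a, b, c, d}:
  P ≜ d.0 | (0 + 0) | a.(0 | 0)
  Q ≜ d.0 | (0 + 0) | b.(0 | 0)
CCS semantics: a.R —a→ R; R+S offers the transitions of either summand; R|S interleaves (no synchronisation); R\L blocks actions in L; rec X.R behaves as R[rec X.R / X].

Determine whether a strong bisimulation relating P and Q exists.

P's transition system — 4 states:
  m0 = d.0 | (0 + 0) | a.(0 | 0) ⊢ ··a··> m1, ··d··> m2
  m1 = d.0 | (0 + 0) | (0 | 0) ⊢ ··d··> m3
  m2 = 0 | (0 + 0) | a.(0 | 0) ⊢ ··a··> m3
  m3 = 0 | (0 + 0) | (0 | 0) ⊢ ·
Q's transition system — 4 states:
  n0 = d.0 | (0 + 0) | b.(0 | 0) ⊢ ··b··> n1, ··d··> n2
  n1 = d.0 | (0 + 0) | (0 | 0) ⊢ ··d··> n3
  n2 = 0 | (0 + 0) | b.(0 | 0) ⊢ ··b··> n3
  n3 = 0 | (0 + 0) | (0 | 0) ⊢ ·
Partition-refinement fixed point:
  B0 = {m0}
  B1 = {m2}
  B2 = {m3, n3}
  B3 = {m1, n1}
  B4 = {n0}
  B5 = {n2}
m0 ∈ B0, n0 ∈ B4 → different blocks

P ≁ Q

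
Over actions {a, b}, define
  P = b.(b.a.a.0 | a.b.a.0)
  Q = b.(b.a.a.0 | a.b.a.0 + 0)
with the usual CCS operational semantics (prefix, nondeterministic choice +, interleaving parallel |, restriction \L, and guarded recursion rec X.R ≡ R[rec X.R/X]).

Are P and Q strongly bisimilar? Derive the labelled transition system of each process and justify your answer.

Reachable graph of P (17 states):
  u0 = b.(b.a.a.0 | a.b.a.0) → --b--▸ u1
  u1 = b.a.a.0 | a.b.a.0 → --a--▸ u2, --b--▸ u3
  u2 = b.a.a.0 | b.a.0 → --b--▸ u4, --b--▸ u5
  u3 = a.a.0 | a.b.a.0 → --a--▸ u4, --a--▸ u6
  u4 = a.a.0 | b.a.0 → --a--▸ u7, --b--▸ u8
  u5 = b.a.a.0 | a.0 → --a--▸ u9, --b--▸ u8
  u6 = a.0 | a.b.a.0 → --a--▸ u10, --a--▸ u7
  u7 = a.0 | b.a.0 → --a--▸ u11, --b--▸ u12
  u8 = a.a.0 | a.0 → --a--▸ u12, --a--▸ u13
  u9 = b.a.a.0 | 0 → --b--▸ u13
  u10 = 0 | a.b.a.0 → --a--▸ u11
  u11 = 0 | b.a.0 → --b--▸ u14
  u12 = a.0 | a.0 → --a--▸ u14, --a--▸ u15
  u13 = a.a.0 | 0 → --a--▸ u15
  u14 = 0 | a.0 → --a--▸ u16
  u15 = a.0 | 0 → --a--▸ u16
  u16 = 0 | 0 → ∅
Reachable graph of Q (17 states):
  v0 = b.(b.a.a.0 | a.b.a.0 + 0) → --b--▸ v1
  v1 = b.a.a.0 | a.b.a.0 + 0 → --a--▸ v2, --b--▸ v3
  v2 = b.a.a.0 | b.a.0 → --b--▸ v4, --b--▸ v5
  v3 = a.a.0 | a.b.a.0 → --a--▸ v4, --a--▸ v6
  v4 = a.a.0 | b.a.0 → --a--▸ v7, --b--▸ v8
  v5 = b.a.a.0 | a.0 → --a--▸ v9, --b--▸ v8
  v6 = a.0 | a.b.a.0 → --a--▸ v10, --a--▸ v7
  v7 = a.0 | b.a.0 → --a--▸ v11, --b--▸ v12
  v8 = a.a.0 | a.0 → --a--▸ v12, --a--▸ v13
  v9 = b.a.a.0 | 0 → --b--▸ v13
  v10 = 0 | a.b.a.0 → --a--▸ v11
  v11 = 0 | b.a.0 → --b--▸ v14
  v12 = a.0 | a.0 → --a--▸ v14, --a--▸ v15
  v13 = a.a.0 | 0 → --a--▸ v15
  v14 = 0 | a.0 → --a--▸ v16
  v15 = a.0 | 0 → --a--▸ v16
  v16 = 0 | 0 → ∅
Bisimilarity quotient blocks:
  B0 = {u0, v0}
  B1 = {u1, v1}
  B2 = {u2, v2}
  B3 = {u4, v4}
  B4 = {u8, v8}
  B5 = {u12, u13, v12, v13}
  B6 = {u14, u15, v14, v15}
  B7 = {u16, v16}
  B8 = {u7, v7}
  B9 = {u11, v11}
  B10 = {u5, v5}
  B11 = {u9, v9}
  B12 = {u3, v3}
  B13 = {u6, v6}
  B14 = {u10, v10}
u0 ∈ B0, v0 ∈ B0 → same block

bisimilar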